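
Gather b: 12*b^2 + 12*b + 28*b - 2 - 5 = 12*b^2 + 40*b - 7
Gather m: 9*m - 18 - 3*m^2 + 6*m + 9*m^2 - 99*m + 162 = 6*m^2 - 84*m + 144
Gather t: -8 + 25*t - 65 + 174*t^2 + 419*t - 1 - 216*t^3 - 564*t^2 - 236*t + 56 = -216*t^3 - 390*t^2 + 208*t - 18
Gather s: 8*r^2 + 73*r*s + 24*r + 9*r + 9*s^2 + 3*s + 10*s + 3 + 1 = 8*r^2 + 33*r + 9*s^2 + s*(73*r + 13) + 4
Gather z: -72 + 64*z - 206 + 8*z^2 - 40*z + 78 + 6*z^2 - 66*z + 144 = 14*z^2 - 42*z - 56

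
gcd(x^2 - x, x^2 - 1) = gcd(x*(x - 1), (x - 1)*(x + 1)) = x - 1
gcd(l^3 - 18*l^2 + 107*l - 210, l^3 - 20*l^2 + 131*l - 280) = l^2 - 12*l + 35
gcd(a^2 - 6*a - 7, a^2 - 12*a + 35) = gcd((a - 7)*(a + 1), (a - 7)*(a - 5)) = a - 7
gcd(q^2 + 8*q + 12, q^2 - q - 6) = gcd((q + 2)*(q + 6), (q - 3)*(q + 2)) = q + 2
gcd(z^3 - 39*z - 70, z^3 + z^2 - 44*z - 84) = z^2 - 5*z - 14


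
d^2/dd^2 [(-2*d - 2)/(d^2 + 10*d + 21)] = 4*(-4*(d + 1)*(d + 5)^2 + (3*d + 11)*(d^2 + 10*d + 21))/(d^2 + 10*d + 21)^3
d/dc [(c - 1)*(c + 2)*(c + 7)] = 3*c^2 + 16*c + 5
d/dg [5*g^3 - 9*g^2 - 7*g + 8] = 15*g^2 - 18*g - 7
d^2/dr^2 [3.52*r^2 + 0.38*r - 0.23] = 7.04000000000000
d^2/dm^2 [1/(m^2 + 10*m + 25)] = 6/(m^4 + 20*m^3 + 150*m^2 + 500*m + 625)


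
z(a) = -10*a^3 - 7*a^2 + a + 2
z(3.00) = -328.00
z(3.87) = -678.57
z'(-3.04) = -233.69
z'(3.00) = -311.00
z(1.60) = -55.28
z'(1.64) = -102.65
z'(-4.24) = -478.97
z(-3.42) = 316.72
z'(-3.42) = -302.01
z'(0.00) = 1.00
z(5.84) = -2222.67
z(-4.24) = 634.17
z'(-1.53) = -47.81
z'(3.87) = -502.49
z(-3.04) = 215.21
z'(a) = -30*a^2 - 14*a + 1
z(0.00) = 2.00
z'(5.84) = -1103.93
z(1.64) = -59.30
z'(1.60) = -98.20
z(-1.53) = 19.90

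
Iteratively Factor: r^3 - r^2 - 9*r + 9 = (r - 1)*(r^2 - 9) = (r - 1)*(r + 3)*(r - 3)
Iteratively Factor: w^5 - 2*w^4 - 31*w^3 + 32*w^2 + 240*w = (w - 5)*(w^4 + 3*w^3 - 16*w^2 - 48*w) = (w - 5)*(w + 4)*(w^3 - w^2 - 12*w) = (w - 5)*(w - 4)*(w + 4)*(w^2 + 3*w) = (w - 5)*(w - 4)*(w + 3)*(w + 4)*(w)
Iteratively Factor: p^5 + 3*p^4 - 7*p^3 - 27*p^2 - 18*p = (p)*(p^4 + 3*p^3 - 7*p^2 - 27*p - 18) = p*(p + 2)*(p^3 + p^2 - 9*p - 9) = p*(p + 2)*(p + 3)*(p^2 - 2*p - 3) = p*(p + 1)*(p + 2)*(p + 3)*(p - 3)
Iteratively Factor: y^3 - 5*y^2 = (y)*(y^2 - 5*y) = y^2*(y - 5)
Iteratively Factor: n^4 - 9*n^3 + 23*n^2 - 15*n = (n - 3)*(n^3 - 6*n^2 + 5*n) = (n - 5)*(n - 3)*(n^2 - n) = (n - 5)*(n - 3)*(n - 1)*(n)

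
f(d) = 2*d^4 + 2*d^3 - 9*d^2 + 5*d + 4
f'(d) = 8*d^3 + 6*d^2 - 18*d + 5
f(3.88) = 458.00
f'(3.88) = 492.77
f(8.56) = 11379.82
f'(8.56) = 5308.34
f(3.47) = 286.51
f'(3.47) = 349.04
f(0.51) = 4.61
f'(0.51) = -1.56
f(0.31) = 4.76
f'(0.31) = 0.23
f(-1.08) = -11.70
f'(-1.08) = 21.36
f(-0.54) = -1.47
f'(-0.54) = 15.21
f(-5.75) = 1483.73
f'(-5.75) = -1214.00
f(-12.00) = 36664.00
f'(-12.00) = -12739.00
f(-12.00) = 36664.00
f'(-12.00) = -12739.00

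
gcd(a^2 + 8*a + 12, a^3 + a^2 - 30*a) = a + 6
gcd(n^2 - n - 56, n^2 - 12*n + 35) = 1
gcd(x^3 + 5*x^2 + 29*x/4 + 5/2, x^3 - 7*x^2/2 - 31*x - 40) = x^2 + 9*x/2 + 5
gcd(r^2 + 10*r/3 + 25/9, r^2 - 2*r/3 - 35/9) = r + 5/3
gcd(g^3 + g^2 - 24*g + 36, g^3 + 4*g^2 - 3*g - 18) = g - 2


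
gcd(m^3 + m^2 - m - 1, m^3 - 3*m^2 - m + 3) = m^2 - 1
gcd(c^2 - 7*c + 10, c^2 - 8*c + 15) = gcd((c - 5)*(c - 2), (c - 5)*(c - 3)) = c - 5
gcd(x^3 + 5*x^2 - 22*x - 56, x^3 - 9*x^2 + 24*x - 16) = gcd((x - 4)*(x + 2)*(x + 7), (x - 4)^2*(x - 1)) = x - 4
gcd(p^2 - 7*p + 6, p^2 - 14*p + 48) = p - 6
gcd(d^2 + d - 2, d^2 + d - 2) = d^2 + d - 2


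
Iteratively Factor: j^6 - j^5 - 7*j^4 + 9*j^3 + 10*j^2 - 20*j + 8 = (j - 1)*(j^5 - 7*j^3 + 2*j^2 + 12*j - 8) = (j - 1)^2*(j^4 + j^3 - 6*j^2 - 4*j + 8) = (j - 1)^2*(j + 2)*(j^3 - j^2 - 4*j + 4) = (j - 1)^2*(j + 2)^2*(j^2 - 3*j + 2) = (j - 1)^3*(j + 2)^2*(j - 2)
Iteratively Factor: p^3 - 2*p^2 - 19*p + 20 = (p - 5)*(p^2 + 3*p - 4) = (p - 5)*(p - 1)*(p + 4)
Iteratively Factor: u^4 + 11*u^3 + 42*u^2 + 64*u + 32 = (u + 2)*(u^3 + 9*u^2 + 24*u + 16) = (u + 1)*(u + 2)*(u^2 + 8*u + 16) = (u + 1)*(u + 2)*(u + 4)*(u + 4)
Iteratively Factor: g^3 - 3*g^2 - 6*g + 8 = (g - 4)*(g^2 + g - 2) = (g - 4)*(g - 1)*(g + 2)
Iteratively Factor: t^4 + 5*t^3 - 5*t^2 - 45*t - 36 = (t + 4)*(t^3 + t^2 - 9*t - 9) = (t + 3)*(t + 4)*(t^2 - 2*t - 3) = (t - 3)*(t + 3)*(t + 4)*(t + 1)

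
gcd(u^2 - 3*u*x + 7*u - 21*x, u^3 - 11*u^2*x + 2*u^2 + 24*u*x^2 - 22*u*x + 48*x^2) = -u + 3*x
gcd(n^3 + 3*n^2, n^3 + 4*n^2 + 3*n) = n^2 + 3*n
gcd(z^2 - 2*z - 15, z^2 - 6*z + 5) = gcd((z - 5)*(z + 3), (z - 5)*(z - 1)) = z - 5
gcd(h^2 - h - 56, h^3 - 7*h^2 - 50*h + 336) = h^2 - h - 56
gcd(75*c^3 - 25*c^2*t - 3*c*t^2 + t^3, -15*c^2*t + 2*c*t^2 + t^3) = -15*c^2 + 2*c*t + t^2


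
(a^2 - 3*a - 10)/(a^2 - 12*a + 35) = (a + 2)/(a - 7)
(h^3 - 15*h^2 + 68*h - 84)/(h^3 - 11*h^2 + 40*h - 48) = (h^3 - 15*h^2 + 68*h - 84)/(h^3 - 11*h^2 + 40*h - 48)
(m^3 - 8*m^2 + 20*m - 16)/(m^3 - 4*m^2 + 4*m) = (m - 4)/m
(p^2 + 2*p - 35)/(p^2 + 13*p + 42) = (p - 5)/(p + 6)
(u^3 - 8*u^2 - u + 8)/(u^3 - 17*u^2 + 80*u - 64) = (u + 1)/(u - 8)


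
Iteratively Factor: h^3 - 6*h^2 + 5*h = (h)*(h^2 - 6*h + 5) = h*(h - 5)*(h - 1)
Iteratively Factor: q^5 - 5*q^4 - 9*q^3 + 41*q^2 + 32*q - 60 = (q - 5)*(q^4 - 9*q^2 - 4*q + 12) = (q - 5)*(q + 2)*(q^3 - 2*q^2 - 5*q + 6) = (q - 5)*(q + 2)^2*(q^2 - 4*q + 3) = (q - 5)*(q - 3)*(q + 2)^2*(q - 1)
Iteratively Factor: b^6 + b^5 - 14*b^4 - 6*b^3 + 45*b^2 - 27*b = (b - 3)*(b^5 + 4*b^4 - 2*b^3 - 12*b^2 + 9*b) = (b - 3)*(b + 3)*(b^4 + b^3 - 5*b^2 + 3*b) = (b - 3)*(b - 1)*(b + 3)*(b^3 + 2*b^2 - 3*b) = (b - 3)*(b - 1)^2*(b + 3)*(b^2 + 3*b) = (b - 3)*(b - 1)^2*(b + 3)^2*(b)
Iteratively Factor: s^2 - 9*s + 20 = (s - 4)*(s - 5)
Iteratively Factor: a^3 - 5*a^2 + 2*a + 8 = (a - 4)*(a^2 - a - 2) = (a - 4)*(a - 2)*(a + 1)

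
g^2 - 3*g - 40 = (g - 8)*(g + 5)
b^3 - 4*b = b*(b - 2)*(b + 2)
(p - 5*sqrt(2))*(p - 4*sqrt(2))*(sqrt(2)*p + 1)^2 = 2*p^4 - 16*sqrt(2)*p^3 + 45*p^2 + 71*sqrt(2)*p + 40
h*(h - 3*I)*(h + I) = h^3 - 2*I*h^2 + 3*h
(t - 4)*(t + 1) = t^2 - 3*t - 4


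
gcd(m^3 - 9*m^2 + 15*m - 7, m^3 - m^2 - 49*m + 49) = m^2 - 8*m + 7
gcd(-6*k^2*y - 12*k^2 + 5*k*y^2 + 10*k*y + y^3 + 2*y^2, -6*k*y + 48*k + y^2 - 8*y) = 1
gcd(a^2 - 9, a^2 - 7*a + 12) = a - 3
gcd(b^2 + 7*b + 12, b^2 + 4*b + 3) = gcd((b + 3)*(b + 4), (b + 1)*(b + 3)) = b + 3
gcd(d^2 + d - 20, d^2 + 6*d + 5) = d + 5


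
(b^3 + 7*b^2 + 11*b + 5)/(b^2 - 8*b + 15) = (b^3 + 7*b^2 + 11*b + 5)/(b^2 - 8*b + 15)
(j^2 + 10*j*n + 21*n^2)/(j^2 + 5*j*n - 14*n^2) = (j + 3*n)/(j - 2*n)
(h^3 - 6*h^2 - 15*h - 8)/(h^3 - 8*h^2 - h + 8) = (h + 1)/(h - 1)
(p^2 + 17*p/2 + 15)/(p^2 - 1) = (p^2 + 17*p/2 + 15)/(p^2 - 1)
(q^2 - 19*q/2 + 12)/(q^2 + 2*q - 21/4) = 2*(q - 8)/(2*q + 7)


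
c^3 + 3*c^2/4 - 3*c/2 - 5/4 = (c - 5/4)*(c + 1)^2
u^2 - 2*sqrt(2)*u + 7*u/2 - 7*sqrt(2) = (u + 7/2)*(u - 2*sqrt(2))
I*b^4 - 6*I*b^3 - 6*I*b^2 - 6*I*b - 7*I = (b - 7)*(b + 1)*(b + I)*(I*b + 1)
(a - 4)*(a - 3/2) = a^2 - 11*a/2 + 6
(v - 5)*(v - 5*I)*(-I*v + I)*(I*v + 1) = v^4 - 6*v^3 - 6*I*v^3 + 36*I*v^2 + 30*v - 30*I*v - 25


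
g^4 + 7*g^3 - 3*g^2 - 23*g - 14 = (g - 2)*(g + 1)^2*(g + 7)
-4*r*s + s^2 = s*(-4*r + s)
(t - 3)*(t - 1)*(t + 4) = t^3 - 13*t + 12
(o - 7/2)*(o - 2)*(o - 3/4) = o^3 - 25*o^2/4 + 89*o/8 - 21/4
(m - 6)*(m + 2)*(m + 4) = m^3 - 28*m - 48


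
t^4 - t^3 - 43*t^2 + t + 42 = (t - 7)*(t - 1)*(t + 1)*(t + 6)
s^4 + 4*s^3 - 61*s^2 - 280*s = s*(s - 8)*(s + 5)*(s + 7)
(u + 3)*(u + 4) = u^2 + 7*u + 12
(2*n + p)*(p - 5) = 2*n*p - 10*n + p^2 - 5*p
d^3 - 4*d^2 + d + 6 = (d - 3)*(d - 2)*(d + 1)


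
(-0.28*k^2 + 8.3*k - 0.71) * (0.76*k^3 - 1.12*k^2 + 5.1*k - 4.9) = -0.2128*k^5 + 6.6216*k^4 - 11.2636*k^3 + 44.4972*k^2 - 44.291*k + 3.479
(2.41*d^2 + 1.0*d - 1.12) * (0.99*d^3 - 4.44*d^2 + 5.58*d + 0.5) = 2.3859*d^5 - 9.7104*d^4 + 7.899*d^3 + 11.7578*d^2 - 5.7496*d - 0.56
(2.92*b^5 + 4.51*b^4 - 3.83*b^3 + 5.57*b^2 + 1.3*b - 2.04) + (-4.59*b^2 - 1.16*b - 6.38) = 2.92*b^5 + 4.51*b^4 - 3.83*b^3 + 0.98*b^2 + 0.14*b - 8.42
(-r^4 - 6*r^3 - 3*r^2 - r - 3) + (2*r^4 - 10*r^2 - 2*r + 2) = r^4 - 6*r^3 - 13*r^2 - 3*r - 1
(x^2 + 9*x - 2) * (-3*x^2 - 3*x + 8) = -3*x^4 - 30*x^3 - 13*x^2 + 78*x - 16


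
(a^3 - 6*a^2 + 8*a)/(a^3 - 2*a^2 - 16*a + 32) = a/(a + 4)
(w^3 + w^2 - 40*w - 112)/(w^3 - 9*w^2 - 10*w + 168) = (w + 4)/(w - 6)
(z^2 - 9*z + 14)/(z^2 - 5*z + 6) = (z - 7)/(z - 3)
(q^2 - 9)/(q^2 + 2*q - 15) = (q + 3)/(q + 5)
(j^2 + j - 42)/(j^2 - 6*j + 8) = (j^2 + j - 42)/(j^2 - 6*j + 8)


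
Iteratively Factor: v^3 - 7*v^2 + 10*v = (v - 2)*(v^2 - 5*v) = (v - 5)*(v - 2)*(v)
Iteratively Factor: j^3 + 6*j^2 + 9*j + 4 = (j + 4)*(j^2 + 2*j + 1) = (j + 1)*(j + 4)*(j + 1)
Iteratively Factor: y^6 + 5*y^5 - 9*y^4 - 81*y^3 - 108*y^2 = (y - 4)*(y^5 + 9*y^4 + 27*y^3 + 27*y^2) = (y - 4)*(y + 3)*(y^4 + 6*y^3 + 9*y^2) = (y - 4)*(y + 3)^2*(y^3 + 3*y^2) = y*(y - 4)*(y + 3)^2*(y^2 + 3*y) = y*(y - 4)*(y + 3)^3*(y)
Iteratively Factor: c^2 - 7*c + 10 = (c - 5)*(c - 2)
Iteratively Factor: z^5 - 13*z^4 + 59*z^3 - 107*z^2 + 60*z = (z - 5)*(z^4 - 8*z^3 + 19*z^2 - 12*z) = (z - 5)*(z - 1)*(z^3 - 7*z^2 + 12*z) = (z - 5)*(z - 3)*(z - 1)*(z^2 - 4*z) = z*(z - 5)*(z - 3)*(z - 1)*(z - 4)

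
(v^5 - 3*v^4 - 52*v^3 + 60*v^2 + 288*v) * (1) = v^5 - 3*v^4 - 52*v^3 + 60*v^2 + 288*v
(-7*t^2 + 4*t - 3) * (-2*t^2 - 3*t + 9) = 14*t^4 + 13*t^3 - 69*t^2 + 45*t - 27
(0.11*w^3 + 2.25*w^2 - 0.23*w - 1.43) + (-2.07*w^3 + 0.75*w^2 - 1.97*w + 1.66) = -1.96*w^3 + 3.0*w^2 - 2.2*w + 0.23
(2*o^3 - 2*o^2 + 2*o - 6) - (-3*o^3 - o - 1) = 5*o^3 - 2*o^2 + 3*o - 5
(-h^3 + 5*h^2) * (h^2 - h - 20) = -h^5 + 6*h^4 + 15*h^3 - 100*h^2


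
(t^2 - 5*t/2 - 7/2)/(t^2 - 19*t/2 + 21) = (t + 1)/(t - 6)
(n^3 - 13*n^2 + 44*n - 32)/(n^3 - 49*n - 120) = (n^2 - 5*n + 4)/(n^2 + 8*n + 15)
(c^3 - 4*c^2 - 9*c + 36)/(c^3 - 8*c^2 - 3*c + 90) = (c^2 - 7*c + 12)/(c^2 - 11*c + 30)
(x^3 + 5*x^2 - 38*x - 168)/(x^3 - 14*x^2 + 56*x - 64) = (x^3 + 5*x^2 - 38*x - 168)/(x^3 - 14*x^2 + 56*x - 64)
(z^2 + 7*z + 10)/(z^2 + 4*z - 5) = (z + 2)/(z - 1)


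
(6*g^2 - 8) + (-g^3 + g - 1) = -g^3 + 6*g^2 + g - 9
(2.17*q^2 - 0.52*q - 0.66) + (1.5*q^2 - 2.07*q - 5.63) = 3.67*q^2 - 2.59*q - 6.29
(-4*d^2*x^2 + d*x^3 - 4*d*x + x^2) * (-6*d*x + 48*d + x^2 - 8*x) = 24*d^3*x^3 - 192*d^3*x^2 - 10*d^2*x^4 + 80*d^2*x^3 + 24*d^2*x^2 - 192*d^2*x + d*x^5 - 8*d*x^4 - 10*d*x^3 + 80*d*x^2 + x^4 - 8*x^3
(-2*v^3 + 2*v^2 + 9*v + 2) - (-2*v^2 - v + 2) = -2*v^3 + 4*v^2 + 10*v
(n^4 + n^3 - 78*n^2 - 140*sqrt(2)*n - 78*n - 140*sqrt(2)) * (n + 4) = n^5 + 5*n^4 - 74*n^3 - 390*n^2 - 140*sqrt(2)*n^2 - 700*sqrt(2)*n - 312*n - 560*sqrt(2)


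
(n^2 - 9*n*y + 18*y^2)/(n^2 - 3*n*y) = (n - 6*y)/n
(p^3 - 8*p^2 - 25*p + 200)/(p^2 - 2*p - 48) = (p^2 - 25)/(p + 6)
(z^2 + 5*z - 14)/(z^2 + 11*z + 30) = (z^2 + 5*z - 14)/(z^2 + 11*z + 30)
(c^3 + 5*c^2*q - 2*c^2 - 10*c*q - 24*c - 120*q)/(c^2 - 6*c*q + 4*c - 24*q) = (-c^2 - 5*c*q + 6*c + 30*q)/(-c + 6*q)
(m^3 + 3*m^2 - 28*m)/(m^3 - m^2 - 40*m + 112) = m/(m - 4)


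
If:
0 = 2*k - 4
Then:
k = 2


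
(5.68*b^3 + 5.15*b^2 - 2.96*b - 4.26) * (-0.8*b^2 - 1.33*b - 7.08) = -4.544*b^5 - 11.6744*b^4 - 44.6959*b^3 - 29.1172*b^2 + 26.6226*b + 30.1608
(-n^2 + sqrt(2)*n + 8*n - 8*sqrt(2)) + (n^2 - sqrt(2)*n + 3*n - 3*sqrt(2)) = 11*n - 11*sqrt(2)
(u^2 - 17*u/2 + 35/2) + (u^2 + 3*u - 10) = 2*u^2 - 11*u/2 + 15/2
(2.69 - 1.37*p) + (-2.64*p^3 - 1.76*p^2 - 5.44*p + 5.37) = -2.64*p^3 - 1.76*p^2 - 6.81*p + 8.06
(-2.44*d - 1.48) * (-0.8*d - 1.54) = 1.952*d^2 + 4.9416*d + 2.2792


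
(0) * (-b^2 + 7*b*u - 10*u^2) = 0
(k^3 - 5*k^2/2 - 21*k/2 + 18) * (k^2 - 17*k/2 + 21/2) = k^5 - 11*k^4 + 85*k^3/4 + 81*k^2 - 1053*k/4 + 189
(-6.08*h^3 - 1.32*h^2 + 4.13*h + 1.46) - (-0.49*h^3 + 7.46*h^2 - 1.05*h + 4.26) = -5.59*h^3 - 8.78*h^2 + 5.18*h - 2.8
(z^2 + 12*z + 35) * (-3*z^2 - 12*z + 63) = -3*z^4 - 48*z^3 - 186*z^2 + 336*z + 2205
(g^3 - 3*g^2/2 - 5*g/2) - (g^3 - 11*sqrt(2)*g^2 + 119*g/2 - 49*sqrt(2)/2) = -3*g^2/2 + 11*sqrt(2)*g^2 - 62*g + 49*sqrt(2)/2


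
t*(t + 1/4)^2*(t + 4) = t^4 + 9*t^3/2 + 33*t^2/16 + t/4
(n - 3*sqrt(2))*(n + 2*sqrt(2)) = n^2 - sqrt(2)*n - 12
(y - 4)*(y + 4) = y^2 - 16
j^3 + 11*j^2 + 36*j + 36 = (j + 2)*(j + 3)*(j + 6)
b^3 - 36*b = b*(b - 6)*(b + 6)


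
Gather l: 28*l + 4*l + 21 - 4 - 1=32*l + 16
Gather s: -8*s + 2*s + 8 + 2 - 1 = 9 - 6*s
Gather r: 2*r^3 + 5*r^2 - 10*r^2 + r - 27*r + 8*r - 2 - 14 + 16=2*r^3 - 5*r^2 - 18*r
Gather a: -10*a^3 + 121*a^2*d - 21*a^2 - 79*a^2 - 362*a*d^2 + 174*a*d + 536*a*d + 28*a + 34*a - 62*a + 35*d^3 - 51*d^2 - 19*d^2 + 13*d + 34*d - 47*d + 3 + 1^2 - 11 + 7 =-10*a^3 + a^2*(121*d - 100) + a*(-362*d^2 + 710*d) + 35*d^3 - 70*d^2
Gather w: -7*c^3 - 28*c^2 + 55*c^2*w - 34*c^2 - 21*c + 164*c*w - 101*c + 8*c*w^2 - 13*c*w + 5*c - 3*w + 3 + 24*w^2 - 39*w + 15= -7*c^3 - 62*c^2 - 117*c + w^2*(8*c + 24) + w*(55*c^2 + 151*c - 42) + 18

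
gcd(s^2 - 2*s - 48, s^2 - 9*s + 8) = s - 8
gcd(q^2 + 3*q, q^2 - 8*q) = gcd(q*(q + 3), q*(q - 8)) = q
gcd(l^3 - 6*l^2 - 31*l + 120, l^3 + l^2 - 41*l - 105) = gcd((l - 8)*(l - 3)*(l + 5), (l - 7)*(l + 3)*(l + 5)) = l + 5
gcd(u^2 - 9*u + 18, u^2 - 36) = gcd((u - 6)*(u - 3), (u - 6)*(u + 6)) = u - 6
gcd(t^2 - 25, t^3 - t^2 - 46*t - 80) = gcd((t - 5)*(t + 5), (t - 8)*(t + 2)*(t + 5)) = t + 5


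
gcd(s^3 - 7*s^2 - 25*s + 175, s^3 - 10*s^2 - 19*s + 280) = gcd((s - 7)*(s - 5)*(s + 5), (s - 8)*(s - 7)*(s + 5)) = s^2 - 2*s - 35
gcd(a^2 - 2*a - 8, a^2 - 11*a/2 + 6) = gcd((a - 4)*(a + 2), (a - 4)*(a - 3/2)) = a - 4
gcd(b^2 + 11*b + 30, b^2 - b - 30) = b + 5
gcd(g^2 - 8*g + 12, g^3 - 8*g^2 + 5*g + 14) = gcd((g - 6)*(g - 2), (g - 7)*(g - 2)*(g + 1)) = g - 2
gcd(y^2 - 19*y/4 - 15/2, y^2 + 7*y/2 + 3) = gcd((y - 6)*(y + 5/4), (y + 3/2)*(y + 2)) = 1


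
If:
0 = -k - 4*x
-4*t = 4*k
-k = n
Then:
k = -4*x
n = 4*x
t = 4*x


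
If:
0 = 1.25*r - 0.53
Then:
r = 0.42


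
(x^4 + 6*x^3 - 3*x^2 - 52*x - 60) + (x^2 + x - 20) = x^4 + 6*x^3 - 2*x^2 - 51*x - 80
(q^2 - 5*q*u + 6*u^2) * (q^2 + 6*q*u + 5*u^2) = q^4 + q^3*u - 19*q^2*u^2 + 11*q*u^3 + 30*u^4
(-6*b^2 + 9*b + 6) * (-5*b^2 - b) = 30*b^4 - 39*b^3 - 39*b^2 - 6*b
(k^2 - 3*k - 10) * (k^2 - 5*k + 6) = k^4 - 8*k^3 + 11*k^2 + 32*k - 60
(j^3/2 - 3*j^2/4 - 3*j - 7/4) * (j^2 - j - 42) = j^5/2 - 5*j^4/4 - 93*j^3/4 + 131*j^2/4 + 511*j/4 + 147/2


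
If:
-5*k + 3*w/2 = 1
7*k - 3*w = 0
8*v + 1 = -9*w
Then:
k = -2/3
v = 13/8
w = -14/9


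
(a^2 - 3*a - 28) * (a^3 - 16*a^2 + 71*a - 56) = a^5 - 19*a^4 + 91*a^3 + 179*a^2 - 1820*a + 1568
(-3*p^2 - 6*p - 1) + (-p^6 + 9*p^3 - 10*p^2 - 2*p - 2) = -p^6 + 9*p^3 - 13*p^2 - 8*p - 3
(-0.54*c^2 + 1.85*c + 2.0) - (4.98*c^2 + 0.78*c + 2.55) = -5.52*c^2 + 1.07*c - 0.55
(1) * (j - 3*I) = j - 3*I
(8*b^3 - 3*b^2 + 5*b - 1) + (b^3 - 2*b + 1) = 9*b^3 - 3*b^2 + 3*b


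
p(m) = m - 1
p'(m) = 1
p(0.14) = -0.86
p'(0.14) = 1.00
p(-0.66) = -1.66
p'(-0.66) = 1.00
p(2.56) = 1.56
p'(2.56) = 1.00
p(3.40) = 2.40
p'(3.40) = 1.00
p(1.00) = 0.00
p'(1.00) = 1.00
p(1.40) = 0.40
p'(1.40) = 1.00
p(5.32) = 4.32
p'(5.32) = 1.00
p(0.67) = -0.33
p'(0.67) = 1.00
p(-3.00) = -4.00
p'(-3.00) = 1.00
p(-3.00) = -4.00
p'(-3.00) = 1.00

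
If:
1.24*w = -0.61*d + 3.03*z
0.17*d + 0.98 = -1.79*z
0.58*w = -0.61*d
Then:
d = 4.08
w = -4.29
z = -0.94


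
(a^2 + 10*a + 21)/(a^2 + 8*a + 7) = (a + 3)/(a + 1)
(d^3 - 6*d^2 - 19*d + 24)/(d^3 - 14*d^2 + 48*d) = (d^2 + 2*d - 3)/(d*(d - 6))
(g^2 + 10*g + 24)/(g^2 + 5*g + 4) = (g + 6)/(g + 1)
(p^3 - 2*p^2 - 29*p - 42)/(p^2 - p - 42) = (p^2 + 5*p + 6)/(p + 6)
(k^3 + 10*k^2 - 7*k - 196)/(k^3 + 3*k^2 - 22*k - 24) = (k^2 + 14*k + 49)/(k^2 + 7*k + 6)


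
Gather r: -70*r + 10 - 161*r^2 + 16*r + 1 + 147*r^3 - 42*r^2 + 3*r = 147*r^3 - 203*r^2 - 51*r + 11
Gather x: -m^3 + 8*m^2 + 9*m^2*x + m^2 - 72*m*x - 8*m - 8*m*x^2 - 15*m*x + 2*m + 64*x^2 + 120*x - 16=-m^3 + 9*m^2 - 6*m + x^2*(64 - 8*m) + x*(9*m^2 - 87*m + 120) - 16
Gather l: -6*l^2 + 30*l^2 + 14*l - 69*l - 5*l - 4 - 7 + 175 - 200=24*l^2 - 60*l - 36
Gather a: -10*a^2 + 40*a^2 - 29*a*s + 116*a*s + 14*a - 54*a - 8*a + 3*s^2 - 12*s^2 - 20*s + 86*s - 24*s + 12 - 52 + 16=30*a^2 + a*(87*s - 48) - 9*s^2 + 42*s - 24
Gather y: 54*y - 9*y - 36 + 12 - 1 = 45*y - 25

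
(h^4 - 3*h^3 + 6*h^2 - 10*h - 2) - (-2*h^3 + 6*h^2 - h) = h^4 - h^3 - 9*h - 2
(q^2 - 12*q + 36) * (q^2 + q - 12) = q^4 - 11*q^3 + 12*q^2 + 180*q - 432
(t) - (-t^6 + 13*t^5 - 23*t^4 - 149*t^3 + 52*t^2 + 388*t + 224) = t^6 - 13*t^5 + 23*t^4 + 149*t^3 - 52*t^2 - 387*t - 224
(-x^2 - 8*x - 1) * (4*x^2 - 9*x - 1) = -4*x^4 - 23*x^3 + 69*x^2 + 17*x + 1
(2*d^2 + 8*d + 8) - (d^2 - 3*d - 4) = d^2 + 11*d + 12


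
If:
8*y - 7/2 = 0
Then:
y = 7/16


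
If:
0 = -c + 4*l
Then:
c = 4*l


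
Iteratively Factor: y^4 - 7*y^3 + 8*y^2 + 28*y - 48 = (y - 4)*(y^3 - 3*y^2 - 4*y + 12) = (y - 4)*(y - 2)*(y^2 - y - 6) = (y - 4)*(y - 3)*(y - 2)*(y + 2)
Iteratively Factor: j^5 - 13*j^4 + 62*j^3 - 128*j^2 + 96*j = (j)*(j^4 - 13*j^3 + 62*j^2 - 128*j + 96) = j*(j - 4)*(j^3 - 9*j^2 + 26*j - 24) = j*(j - 4)*(j - 2)*(j^2 - 7*j + 12) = j*(j - 4)*(j - 3)*(j - 2)*(j - 4)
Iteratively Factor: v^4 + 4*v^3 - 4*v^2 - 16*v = (v - 2)*(v^3 + 6*v^2 + 8*v) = v*(v - 2)*(v^2 + 6*v + 8) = v*(v - 2)*(v + 4)*(v + 2)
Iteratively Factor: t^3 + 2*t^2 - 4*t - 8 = (t - 2)*(t^2 + 4*t + 4) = (t - 2)*(t + 2)*(t + 2)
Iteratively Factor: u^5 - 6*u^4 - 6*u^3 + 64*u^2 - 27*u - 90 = (u + 1)*(u^4 - 7*u^3 + u^2 + 63*u - 90) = (u - 5)*(u + 1)*(u^3 - 2*u^2 - 9*u + 18) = (u - 5)*(u - 3)*(u + 1)*(u^2 + u - 6) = (u - 5)*(u - 3)*(u + 1)*(u + 3)*(u - 2)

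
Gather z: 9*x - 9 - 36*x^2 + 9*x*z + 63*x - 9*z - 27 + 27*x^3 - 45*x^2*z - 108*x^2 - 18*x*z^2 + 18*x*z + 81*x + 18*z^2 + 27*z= 27*x^3 - 144*x^2 + 153*x + z^2*(18 - 18*x) + z*(-45*x^2 + 27*x + 18) - 36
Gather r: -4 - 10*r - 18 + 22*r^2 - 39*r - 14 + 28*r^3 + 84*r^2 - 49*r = 28*r^3 + 106*r^2 - 98*r - 36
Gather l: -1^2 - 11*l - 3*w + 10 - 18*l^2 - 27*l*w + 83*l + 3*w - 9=-18*l^2 + l*(72 - 27*w)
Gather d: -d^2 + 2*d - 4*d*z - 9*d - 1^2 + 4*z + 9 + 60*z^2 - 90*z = -d^2 + d*(-4*z - 7) + 60*z^2 - 86*z + 8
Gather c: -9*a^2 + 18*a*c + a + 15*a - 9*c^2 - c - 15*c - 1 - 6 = -9*a^2 + 16*a - 9*c^2 + c*(18*a - 16) - 7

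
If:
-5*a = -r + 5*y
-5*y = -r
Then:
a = 0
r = 5*y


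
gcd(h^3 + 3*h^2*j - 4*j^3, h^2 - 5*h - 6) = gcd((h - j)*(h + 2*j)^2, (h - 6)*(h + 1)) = 1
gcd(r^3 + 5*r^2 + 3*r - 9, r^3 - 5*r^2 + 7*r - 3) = r - 1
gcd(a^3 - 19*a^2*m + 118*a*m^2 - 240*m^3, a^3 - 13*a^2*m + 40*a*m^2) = a^2 - 13*a*m + 40*m^2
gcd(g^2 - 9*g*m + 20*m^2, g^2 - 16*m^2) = g - 4*m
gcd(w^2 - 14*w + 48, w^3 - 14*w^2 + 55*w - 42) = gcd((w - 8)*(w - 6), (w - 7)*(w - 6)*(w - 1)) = w - 6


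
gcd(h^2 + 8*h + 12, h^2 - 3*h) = 1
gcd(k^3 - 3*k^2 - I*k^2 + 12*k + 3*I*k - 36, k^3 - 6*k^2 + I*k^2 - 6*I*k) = 1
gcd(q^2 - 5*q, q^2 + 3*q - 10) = 1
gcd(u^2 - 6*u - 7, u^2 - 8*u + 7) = u - 7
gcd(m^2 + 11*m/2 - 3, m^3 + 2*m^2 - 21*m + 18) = m + 6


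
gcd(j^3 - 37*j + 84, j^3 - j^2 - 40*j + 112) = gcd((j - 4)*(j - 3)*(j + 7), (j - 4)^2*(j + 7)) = j^2 + 3*j - 28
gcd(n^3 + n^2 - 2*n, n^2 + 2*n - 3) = n - 1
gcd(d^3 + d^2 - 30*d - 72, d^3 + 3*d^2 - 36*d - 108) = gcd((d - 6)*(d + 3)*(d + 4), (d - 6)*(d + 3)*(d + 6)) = d^2 - 3*d - 18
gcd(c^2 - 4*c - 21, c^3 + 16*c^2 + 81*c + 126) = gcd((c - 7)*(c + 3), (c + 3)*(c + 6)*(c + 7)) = c + 3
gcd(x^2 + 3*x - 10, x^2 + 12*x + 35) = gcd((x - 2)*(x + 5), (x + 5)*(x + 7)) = x + 5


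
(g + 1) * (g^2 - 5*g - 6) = g^3 - 4*g^2 - 11*g - 6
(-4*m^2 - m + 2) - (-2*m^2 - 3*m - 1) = -2*m^2 + 2*m + 3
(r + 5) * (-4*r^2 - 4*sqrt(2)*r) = -4*r^3 - 20*r^2 - 4*sqrt(2)*r^2 - 20*sqrt(2)*r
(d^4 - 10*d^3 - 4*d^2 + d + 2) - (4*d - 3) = d^4 - 10*d^3 - 4*d^2 - 3*d + 5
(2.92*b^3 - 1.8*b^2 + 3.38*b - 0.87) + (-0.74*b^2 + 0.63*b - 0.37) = 2.92*b^3 - 2.54*b^2 + 4.01*b - 1.24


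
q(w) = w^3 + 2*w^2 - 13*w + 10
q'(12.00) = 467.00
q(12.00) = 1870.00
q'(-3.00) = 2.00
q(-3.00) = 40.00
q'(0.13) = -12.43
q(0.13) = 8.35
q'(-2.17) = -7.55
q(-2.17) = 37.41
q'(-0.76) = -14.31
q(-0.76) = 20.60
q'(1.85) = 4.67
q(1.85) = -0.87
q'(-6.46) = 86.35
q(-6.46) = -92.14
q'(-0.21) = -13.71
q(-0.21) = 12.81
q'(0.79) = -7.97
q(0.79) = 1.47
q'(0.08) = -12.66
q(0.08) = 8.97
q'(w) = 3*w^2 + 4*w - 13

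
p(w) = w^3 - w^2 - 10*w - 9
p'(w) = 3*w^2 - 2*w - 10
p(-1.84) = -0.22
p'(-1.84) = 3.84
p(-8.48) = -605.91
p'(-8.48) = 222.69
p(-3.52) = -29.80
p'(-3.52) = 34.21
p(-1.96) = -0.77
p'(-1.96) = 5.44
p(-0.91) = -1.48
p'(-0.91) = -5.70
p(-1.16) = -0.31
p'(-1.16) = -3.64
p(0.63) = -15.45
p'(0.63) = -10.07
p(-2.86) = -11.97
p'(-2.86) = 20.26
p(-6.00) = -201.00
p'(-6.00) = 110.00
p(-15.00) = -3459.00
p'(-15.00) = 695.00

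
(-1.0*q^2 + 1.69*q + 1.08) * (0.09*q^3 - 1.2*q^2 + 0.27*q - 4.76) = -0.09*q^5 + 1.3521*q^4 - 2.2008*q^3 + 3.9203*q^2 - 7.7528*q - 5.1408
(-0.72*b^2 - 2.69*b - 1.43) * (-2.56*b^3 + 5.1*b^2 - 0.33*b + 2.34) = 1.8432*b^5 + 3.2144*b^4 - 9.8206*b^3 - 8.0901*b^2 - 5.8227*b - 3.3462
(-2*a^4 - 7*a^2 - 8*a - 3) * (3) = -6*a^4 - 21*a^2 - 24*a - 9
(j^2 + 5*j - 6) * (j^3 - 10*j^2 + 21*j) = j^5 - 5*j^4 - 35*j^3 + 165*j^2 - 126*j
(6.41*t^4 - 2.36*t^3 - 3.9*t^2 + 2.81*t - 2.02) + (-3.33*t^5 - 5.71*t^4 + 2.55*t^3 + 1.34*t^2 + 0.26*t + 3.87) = -3.33*t^5 + 0.7*t^4 + 0.19*t^3 - 2.56*t^2 + 3.07*t + 1.85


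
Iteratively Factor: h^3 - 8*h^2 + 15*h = (h - 5)*(h^2 - 3*h) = h*(h - 5)*(h - 3)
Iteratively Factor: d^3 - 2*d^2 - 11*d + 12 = (d - 4)*(d^2 + 2*d - 3) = (d - 4)*(d + 3)*(d - 1)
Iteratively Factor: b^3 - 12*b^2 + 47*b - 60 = (b - 4)*(b^2 - 8*b + 15) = (b - 4)*(b - 3)*(b - 5)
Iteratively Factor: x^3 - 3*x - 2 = (x + 1)*(x^2 - x - 2) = (x - 2)*(x + 1)*(x + 1)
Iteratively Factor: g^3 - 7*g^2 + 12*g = (g - 4)*(g^2 - 3*g) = g*(g - 4)*(g - 3)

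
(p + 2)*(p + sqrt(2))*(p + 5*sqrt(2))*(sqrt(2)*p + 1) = sqrt(2)*p^4 + 2*sqrt(2)*p^3 + 13*p^3 + 16*sqrt(2)*p^2 + 26*p^2 + 10*p + 32*sqrt(2)*p + 20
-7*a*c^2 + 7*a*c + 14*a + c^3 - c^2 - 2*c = (-7*a + c)*(c - 2)*(c + 1)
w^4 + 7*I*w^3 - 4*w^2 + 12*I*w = w*(w - I)*(w + 2*I)*(w + 6*I)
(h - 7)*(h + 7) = h^2 - 49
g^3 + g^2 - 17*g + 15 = (g - 3)*(g - 1)*(g + 5)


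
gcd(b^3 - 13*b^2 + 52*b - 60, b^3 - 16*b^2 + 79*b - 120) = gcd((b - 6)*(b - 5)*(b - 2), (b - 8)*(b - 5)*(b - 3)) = b - 5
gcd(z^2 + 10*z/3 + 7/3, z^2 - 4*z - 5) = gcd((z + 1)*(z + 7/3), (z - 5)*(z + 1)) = z + 1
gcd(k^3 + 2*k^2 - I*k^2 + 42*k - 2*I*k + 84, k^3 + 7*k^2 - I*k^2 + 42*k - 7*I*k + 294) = k^2 - I*k + 42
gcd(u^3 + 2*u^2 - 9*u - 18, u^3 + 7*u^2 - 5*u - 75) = u - 3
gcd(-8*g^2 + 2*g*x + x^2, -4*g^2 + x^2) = -2*g + x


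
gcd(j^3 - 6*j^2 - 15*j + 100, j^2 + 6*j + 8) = j + 4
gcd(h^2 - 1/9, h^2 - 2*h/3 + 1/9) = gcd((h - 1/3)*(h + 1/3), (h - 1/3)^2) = h - 1/3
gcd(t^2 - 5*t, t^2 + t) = t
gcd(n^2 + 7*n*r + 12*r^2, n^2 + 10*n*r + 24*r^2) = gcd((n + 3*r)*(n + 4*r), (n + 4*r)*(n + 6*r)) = n + 4*r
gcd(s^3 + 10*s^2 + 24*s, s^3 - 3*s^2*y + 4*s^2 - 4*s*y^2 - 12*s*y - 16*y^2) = s + 4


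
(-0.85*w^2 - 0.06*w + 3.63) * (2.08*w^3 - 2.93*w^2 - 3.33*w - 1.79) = -1.768*w^5 + 2.3657*w^4 + 10.5567*w^3 - 8.9146*w^2 - 11.9805*w - 6.4977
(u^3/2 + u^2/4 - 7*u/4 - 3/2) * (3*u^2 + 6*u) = 3*u^5/2 + 15*u^4/4 - 15*u^3/4 - 15*u^2 - 9*u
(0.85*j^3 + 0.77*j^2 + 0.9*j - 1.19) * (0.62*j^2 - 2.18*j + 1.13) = 0.527*j^5 - 1.3756*j^4 - 0.1601*j^3 - 1.8297*j^2 + 3.6112*j - 1.3447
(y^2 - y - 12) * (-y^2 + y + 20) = -y^4 + 2*y^3 + 31*y^2 - 32*y - 240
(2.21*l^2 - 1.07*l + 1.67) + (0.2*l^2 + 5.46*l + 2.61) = 2.41*l^2 + 4.39*l + 4.28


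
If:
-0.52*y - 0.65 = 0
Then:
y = -1.25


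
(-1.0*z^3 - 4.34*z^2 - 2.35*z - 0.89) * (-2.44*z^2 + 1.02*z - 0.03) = 2.44*z^5 + 9.5696*z^4 + 1.3372*z^3 - 0.0952000000000002*z^2 - 0.8373*z + 0.0267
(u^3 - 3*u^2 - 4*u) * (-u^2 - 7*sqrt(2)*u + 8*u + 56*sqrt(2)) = -u^5 - 7*sqrt(2)*u^4 + 11*u^4 - 20*u^3 + 77*sqrt(2)*u^3 - 140*sqrt(2)*u^2 - 32*u^2 - 224*sqrt(2)*u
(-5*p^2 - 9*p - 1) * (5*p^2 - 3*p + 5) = -25*p^4 - 30*p^3 - 3*p^2 - 42*p - 5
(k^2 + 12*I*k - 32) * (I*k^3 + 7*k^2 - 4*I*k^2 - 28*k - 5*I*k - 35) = I*k^5 - 5*k^4 - 4*I*k^4 + 20*k^3 + 47*I*k^3 - 199*k^2 - 208*I*k^2 + 896*k - 260*I*k + 1120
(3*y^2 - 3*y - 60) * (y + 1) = 3*y^3 - 63*y - 60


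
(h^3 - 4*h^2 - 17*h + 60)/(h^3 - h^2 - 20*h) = (h - 3)/h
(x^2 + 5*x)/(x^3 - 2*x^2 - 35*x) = 1/(x - 7)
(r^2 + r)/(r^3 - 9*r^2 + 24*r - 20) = r*(r + 1)/(r^3 - 9*r^2 + 24*r - 20)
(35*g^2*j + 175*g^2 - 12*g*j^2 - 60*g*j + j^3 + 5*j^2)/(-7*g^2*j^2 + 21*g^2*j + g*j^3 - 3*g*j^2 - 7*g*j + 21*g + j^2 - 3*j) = (-5*g*j - 25*g + j^2 + 5*j)/(g*j^2 - 3*g*j + j - 3)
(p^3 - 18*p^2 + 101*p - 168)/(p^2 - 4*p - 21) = (p^2 - 11*p + 24)/(p + 3)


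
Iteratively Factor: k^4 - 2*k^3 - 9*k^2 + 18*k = (k - 3)*(k^3 + k^2 - 6*k) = (k - 3)*(k + 3)*(k^2 - 2*k) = k*(k - 3)*(k + 3)*(k - 2)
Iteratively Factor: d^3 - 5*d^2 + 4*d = (d - 1)*(d^2 - 4*d) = d*(d - 1)*(d - 4)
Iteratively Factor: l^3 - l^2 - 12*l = (l - 4)*(l^2 + 3*l) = (l - 4)*(l + 3)*(l)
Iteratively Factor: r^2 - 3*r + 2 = (r - 2)*(r - 1)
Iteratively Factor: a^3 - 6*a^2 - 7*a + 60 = (a + 3)*(a^2 - 9*a + 20) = (a - 4)*(a + 3)*(a - 5)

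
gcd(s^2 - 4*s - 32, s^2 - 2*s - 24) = s + 4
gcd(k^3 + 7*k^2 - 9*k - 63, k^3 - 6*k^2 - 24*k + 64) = 1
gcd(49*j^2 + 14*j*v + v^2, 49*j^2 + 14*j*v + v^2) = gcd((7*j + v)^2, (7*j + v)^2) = 49*j^2 + 14*j*v + v^2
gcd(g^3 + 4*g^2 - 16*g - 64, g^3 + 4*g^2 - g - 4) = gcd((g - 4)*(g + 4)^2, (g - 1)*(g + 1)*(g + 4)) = g + 4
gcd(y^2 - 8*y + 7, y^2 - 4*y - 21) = y - 7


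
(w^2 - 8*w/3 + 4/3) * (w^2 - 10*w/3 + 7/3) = w^4 - 6*w^3 + 113*w^2/9 - 32*w/3 + 28/9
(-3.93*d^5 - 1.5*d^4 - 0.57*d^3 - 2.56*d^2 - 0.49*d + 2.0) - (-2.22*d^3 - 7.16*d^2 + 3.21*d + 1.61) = -3.93*d^5 - 1.5*d^4 + 1.65*d^3 + 4.6*d^2 - 3.7*d + 0.39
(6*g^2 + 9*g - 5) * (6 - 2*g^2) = -12*g^4 - 18*g^3 + 46*g^2 + 54*g - 30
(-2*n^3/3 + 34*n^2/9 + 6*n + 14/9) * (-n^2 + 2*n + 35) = 2*n^5/3 - 46*n^4/9 - 196*n^3/9 + 428*n^2/3 + 1918*n/9 + 490/9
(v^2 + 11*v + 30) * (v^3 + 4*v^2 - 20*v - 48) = v^5 + 15*v^4 + 54*v^3 - 148*v^2 - 1128*v - 1440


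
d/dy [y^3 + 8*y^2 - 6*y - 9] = 3*y^2 + 16*y - 6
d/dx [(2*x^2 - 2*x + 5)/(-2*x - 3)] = 4*(-x^2 - 3*x + 4)/(4*x^2 + 12*x + 9)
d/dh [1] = 0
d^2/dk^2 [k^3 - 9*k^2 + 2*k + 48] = 6*k - 18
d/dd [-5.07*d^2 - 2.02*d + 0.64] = -10.14*d - 2.02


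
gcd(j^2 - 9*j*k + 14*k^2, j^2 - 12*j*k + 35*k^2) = j - 7*k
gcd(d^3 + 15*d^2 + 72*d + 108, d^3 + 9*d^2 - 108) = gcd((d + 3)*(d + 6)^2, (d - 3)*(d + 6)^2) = d^2 + 12*d + 36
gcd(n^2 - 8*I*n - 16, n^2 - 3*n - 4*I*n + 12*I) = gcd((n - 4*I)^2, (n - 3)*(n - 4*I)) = n - 4*I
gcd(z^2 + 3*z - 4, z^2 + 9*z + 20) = z + 4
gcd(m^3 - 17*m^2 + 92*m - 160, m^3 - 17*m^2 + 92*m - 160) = m^3 - 17*m^2 + 92*m - 160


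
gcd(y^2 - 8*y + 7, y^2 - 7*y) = y - 7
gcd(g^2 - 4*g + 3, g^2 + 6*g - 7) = g - 1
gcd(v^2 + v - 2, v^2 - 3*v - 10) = v + 2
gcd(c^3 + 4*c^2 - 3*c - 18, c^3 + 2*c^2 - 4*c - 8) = c - 2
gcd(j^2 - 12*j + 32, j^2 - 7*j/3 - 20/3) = j - 4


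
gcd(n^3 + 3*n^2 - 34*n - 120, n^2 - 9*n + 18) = n - 6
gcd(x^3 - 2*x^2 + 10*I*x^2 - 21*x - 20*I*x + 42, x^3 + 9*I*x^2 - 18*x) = x + 3*I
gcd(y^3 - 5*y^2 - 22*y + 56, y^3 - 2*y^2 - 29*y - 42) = y - 7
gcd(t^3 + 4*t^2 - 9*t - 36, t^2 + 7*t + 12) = t^2 + 7*t + 12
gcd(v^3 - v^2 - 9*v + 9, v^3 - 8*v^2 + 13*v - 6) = v - 1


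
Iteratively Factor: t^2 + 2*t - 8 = (t + 4)*(t - 2)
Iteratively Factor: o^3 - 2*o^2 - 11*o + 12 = (o - 1)*(o^2 - o - 12) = (o - 1)*(o + 3)*(o - 4)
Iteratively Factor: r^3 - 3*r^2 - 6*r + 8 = (r - 1)*(r^2 - 2*r - 8) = (r - 1)*(r + 2)*(r - 4)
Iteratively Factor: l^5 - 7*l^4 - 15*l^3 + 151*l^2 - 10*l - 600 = (l + 4)*(l^4 - 11*l^3 + 29*l^2 + 35*l - 150) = (l + 2)*(l + 4)*(l^3 - 13*l^2 + 55*l - 75) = (l - 5)*(l + 2)*(l + 4)*(l^2 - 8*l + 15) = (l - 5)^2*(l + 2)*(l + 4)*(l - 3)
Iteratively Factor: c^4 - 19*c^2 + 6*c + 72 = (c + 2)*(c^3 - 2*c^2 - 15*c + 36) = (c - 3)*(c + 2)*(c^2 + c - 12) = (c - 3)*(c + 2)*(c + 4)*(c - 3)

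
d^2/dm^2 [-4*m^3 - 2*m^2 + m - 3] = -24*m - 4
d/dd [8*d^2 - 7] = 16*d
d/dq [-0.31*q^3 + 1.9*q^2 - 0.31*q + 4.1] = -0.93*q^2 + 3.8*q - 0.31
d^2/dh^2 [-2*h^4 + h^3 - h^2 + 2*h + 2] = -24*h^2 + 6*h - 2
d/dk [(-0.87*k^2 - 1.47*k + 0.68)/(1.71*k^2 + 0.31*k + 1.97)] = (2.244*k^2 - 5.7534*k - 3.1067)/(2.9241*k^4 + 1.0602*k^3 + 6.8335*k^2 + 1.2214*k + 3.8809)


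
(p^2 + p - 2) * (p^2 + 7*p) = p^4 + 8*p^3 + 5*p^2 - 14*p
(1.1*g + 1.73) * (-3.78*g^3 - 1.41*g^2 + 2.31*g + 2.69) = -4.158*g^4 - 8.0904*g^3 + 0.101700000000001*g^2 + 6.9553*g + 4.6537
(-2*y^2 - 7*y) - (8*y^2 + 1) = -10*y^2 - 7*y - 1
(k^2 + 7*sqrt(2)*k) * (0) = 0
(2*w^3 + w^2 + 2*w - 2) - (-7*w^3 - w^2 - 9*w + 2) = 9*w^3 + 2*w^2 + 11*w - 4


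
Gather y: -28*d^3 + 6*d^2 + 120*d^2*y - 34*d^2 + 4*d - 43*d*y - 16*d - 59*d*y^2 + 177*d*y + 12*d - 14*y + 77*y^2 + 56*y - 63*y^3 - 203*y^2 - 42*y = -28*d^3 - 28*d^2 - 63*y^3 + y^2*(-59*d - 126) + y*(120*d^2 + 134*d)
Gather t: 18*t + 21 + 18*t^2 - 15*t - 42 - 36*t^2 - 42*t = -18*t^2 - 39*t - 21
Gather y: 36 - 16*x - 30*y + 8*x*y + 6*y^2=-16*x + 6*y^2 + y*(8*x - 30) + 36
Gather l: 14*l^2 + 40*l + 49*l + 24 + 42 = 14*l^2 + 89*l + 66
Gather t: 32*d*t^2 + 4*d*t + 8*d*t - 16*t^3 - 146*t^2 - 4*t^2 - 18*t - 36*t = -16*t^3 + t^2*(32*d - 150) + t*(12*d - 54)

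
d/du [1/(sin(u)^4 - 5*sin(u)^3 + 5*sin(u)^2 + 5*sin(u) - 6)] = (-4*sin(u)^3 + 15*sin(u)^2 - 10*sin(u) - 5)/((sin(u) - 3)^2*(sin(u) - 2)^2*cos(u)^3)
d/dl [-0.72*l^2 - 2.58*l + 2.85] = -1.44*l - 2.58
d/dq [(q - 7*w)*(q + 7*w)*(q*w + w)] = w*(3*q^2 + 2*q - 49*w^2)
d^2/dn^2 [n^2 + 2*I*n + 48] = 2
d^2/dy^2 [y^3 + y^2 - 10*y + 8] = 6*y + 2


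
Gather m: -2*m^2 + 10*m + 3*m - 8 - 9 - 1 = -2*m^2 + 13*m - 18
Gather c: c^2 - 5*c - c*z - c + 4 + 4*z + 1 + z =c^2 + c*(-z - 6) + 5*z + 5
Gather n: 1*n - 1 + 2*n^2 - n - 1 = 2*n^2 - 2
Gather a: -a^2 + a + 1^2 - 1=-a^2 + a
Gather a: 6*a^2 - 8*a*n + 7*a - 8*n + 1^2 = 6*a^2 + a*(7 - 8*n) - 8*n + 1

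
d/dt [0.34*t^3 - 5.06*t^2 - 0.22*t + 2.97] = 1.02*t^2 - 10.12*t - 0.22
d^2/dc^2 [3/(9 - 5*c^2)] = 90*(-5*c^2 - 3)/(5*c^2 - 9)^3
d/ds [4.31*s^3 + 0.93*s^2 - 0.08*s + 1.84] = 12.93*s^2 + 1.86*s - 0.08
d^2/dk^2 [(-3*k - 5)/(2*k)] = -5/k^3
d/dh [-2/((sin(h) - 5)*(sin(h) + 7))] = 4*(sin(h) + 1)*cos(h)/((sin(h) - 5)^2*(sin(h) + 7)^2)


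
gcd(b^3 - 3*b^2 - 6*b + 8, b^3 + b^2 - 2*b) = b^2 + b - 2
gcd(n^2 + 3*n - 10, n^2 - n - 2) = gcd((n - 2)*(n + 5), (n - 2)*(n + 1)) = n - 2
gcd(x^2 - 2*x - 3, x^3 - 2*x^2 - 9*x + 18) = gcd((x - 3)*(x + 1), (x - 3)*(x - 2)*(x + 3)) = x - 3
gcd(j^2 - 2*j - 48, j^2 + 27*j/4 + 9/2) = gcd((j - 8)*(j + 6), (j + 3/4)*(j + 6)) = j + 6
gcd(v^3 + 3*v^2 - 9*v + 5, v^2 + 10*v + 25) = v + 5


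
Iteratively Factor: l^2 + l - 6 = (l + 3)*(l - 2)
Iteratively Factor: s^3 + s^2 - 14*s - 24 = (s + 2)*(s^2 - s - 12) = (s - 4)*(s + 2)*(s + 3)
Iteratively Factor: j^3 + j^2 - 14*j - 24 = (j - 4)*(j^2 + 5*j + 6) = (j - 4)*(j + 3)*(j + 2)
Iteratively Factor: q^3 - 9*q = (q + 3)*(q^2 - 3*q) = q*(q + 3)*(q - 3)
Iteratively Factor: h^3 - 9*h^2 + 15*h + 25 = (h - 5)*(h^2 - 4*h - 5) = (h - 5)^2*(h + 1)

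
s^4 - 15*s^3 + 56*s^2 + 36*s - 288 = (s - 8)*(s - 6)*(s - 3)*(s + 2)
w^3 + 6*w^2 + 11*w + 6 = (w + 1)*(w + 2)*(w + 3)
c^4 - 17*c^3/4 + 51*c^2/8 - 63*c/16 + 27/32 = (c - 3/2)^2*(c - 3/4)*(c - 1/2)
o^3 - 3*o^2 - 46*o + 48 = (o - 8)*(o - 1)*(o + 6)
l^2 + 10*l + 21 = (l + 3)*(l + 7)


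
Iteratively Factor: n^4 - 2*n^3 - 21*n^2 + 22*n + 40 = (n + 1)*(n^3 - 3*n^2 - 18*n + 40) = (n + 1)*(n + 4)*(n^2 - 7*n + 10) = (n - 5)*(n + 1)*(n + 4)*(n - 2)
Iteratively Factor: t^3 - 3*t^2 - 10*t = (t + 2)*(t^2 - 5*t) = (t - 5)*(t + 2)*(t)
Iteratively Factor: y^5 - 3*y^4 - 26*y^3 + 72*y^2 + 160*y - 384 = (y - 4)*(y^4 + y^3 - 22*y^2 - 16*y + 96) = (y - 4)*(y + 3)*(y^3 - 2*y^2 - 16*y + 32) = (y - 4)*(y - 2)*(y + 3)*(y^2 - 16) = (y - 4)*(y - 2)*(y + 3)*(y + 4)*(y - 4)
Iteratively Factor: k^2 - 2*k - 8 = (k - 4)*(k + 2)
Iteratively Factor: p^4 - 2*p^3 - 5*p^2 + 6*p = (p + 2)*(p^3 - 4*p^2 + 3*p) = (p - 3)*(p + 2)*(p^2 - p) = (p - 3)*(p - 1)*(p + 2)*(p)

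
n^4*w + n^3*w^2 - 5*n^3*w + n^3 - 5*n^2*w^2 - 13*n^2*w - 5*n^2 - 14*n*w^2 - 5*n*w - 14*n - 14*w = (n - 7)*(n + 2)*(n + w)*(n*w + 1)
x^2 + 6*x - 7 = (x - 1)*(x + 7)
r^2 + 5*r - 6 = (r - 1)*(r + 6)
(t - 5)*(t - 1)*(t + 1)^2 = t^4 - 4*t^3 - 6*t^2 + 4*t + 5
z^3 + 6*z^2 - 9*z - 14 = (z - 2)*(z + 1)*(z + 7)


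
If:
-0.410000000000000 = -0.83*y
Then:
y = 0.49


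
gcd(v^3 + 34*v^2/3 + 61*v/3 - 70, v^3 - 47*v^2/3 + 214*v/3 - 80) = v - 5/3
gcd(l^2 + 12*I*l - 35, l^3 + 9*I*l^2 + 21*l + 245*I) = l + 7*I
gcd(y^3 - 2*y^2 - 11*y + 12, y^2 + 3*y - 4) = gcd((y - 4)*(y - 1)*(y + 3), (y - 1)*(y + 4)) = y - 1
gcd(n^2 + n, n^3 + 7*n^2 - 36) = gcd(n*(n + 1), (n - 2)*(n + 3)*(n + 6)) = 1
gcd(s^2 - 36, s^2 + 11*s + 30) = s + 6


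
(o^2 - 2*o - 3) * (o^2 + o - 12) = o^4 - o^3 - 17*o^2 + 21*o + 36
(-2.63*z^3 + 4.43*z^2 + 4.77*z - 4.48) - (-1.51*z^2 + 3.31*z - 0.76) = -2.63*z^3 + 5.94*z^2 + 1.46*z - 3.72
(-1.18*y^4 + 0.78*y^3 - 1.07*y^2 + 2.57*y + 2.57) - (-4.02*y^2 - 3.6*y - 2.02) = -1.18*y^4 + 0.78*y^3 + 2.95*y^2 + 6.17*y + 4.59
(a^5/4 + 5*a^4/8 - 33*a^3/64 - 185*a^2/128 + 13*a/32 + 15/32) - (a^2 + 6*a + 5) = a^5/4 + 5*a^4/8 - 33*a^3/64 - 313*a^2/128 - 179*a/32 - 145/32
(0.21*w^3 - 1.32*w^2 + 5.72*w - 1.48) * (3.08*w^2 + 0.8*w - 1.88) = 0.6468*w^5 - 3.8976*w^4 + 16.1668*w^3 + 2.4992*w^2 - 11.9376*w + 2.7824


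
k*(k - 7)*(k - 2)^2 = k^4 - 11*k^3 + 32*k^2 - 28*k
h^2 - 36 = (h - 6)*(h + 6)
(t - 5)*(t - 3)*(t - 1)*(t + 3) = t^4 - 6*t^3 - 4*t^2 + 54*t - 45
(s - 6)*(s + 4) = s^2 - 2*s - 24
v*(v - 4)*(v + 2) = v^3 - 2*v^2 - 8*v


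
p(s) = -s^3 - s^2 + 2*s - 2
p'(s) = -3*s^2 - 2*s + 2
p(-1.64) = -3.56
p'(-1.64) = -2.79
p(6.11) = -255.21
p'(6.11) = -122.22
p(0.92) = -1.79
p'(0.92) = -2.38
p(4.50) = -104.38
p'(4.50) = -67.75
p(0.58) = -1.37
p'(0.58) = -0.17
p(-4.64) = 67.09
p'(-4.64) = -53.31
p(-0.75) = -3.64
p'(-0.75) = 1.81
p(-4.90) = 81.84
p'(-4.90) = -60.23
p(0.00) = -2.00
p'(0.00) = 2.00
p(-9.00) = 628.00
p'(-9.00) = -223.00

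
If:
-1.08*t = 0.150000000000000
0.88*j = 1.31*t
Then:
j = -0.21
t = -0.14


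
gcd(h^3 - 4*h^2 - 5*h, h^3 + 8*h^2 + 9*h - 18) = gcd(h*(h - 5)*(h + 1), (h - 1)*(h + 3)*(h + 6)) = 1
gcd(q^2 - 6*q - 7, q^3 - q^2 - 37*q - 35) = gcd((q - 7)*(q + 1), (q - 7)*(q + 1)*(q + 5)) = q^2 - 6*q - 7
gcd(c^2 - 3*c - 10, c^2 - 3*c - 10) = c^2 - 3*c - 10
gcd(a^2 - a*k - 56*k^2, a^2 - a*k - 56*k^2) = a^2 - a*k - 56*k^2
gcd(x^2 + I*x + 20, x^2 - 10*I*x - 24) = x - 4*I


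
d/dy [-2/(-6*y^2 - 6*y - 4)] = 3*(-2*y - 1)/(3*y^2 + 3*y + 2)^2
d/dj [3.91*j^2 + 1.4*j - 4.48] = 7.82*j + 1.4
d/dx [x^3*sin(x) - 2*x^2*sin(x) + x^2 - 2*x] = x^3*cos(x) + 3*x^2*sin(x) - 2*x^2*cos(x) - 4*x*sin(x) + 2*x - 2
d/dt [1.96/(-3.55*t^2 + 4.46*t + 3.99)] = (13.916*t - 8.7416)/(-3.55*t^2 + 4.46*t + 3.99)^2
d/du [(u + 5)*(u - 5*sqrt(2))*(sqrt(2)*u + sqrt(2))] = 3*sqrt(2)*u^2 - 20*u + 12*sqrt(2)*u - 60 + 5*sqrt(2)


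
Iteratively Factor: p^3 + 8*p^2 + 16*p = (p + 4)*(p^2 + 4*p) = p*(p + 4)*(p + 4)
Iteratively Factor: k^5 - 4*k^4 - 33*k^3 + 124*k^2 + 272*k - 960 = (k - 5)*(k^4 + k^3 - 28*k^2 - 16*k + 192) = (k - 5)*(k - 3)*(k^3 + 4*k^2 - 16*k - 64) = (k - 5)*(k - 4)*(k - 3)*(k^2 + 8*k + 16) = (k - 5)*(k - 4)*(k - 3)*(k + 4)*(k + 4)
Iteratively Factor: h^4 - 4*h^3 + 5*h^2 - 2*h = (h - 1)*(h^3 - 3*h^2 + 2*h) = (h - 1)^2*(h^2 - 2*h) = (h - 2)*(h - 1)^2*(h)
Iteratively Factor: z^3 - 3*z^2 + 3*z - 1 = (z - 1)*(z^2 - 2*z + 1) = (z - 1)^2*(z - 1)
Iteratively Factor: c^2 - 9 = (c + 3)*(c - 3)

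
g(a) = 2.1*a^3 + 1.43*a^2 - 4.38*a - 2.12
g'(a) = 6.3*a^2 + 2.86*a - 4.38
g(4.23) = 163.88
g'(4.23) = 120.44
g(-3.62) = -67.14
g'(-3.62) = 67.82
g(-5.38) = -264.18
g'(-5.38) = 162.58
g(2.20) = 17.53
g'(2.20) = 32.40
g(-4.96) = -201.47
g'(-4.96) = 136.42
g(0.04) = -2.29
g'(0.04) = -4.26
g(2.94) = 50.73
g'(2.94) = 58.48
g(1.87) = 8.42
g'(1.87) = 23.00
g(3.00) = 54.31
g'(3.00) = 60.90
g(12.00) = 3780.04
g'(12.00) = 937.14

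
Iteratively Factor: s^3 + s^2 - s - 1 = (s + 1)*(s^2 - 1) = (s - 1)*(s + 1)*(s + 1)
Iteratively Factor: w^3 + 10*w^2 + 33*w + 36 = (w + 4)*(w^2 + 6*w + 9) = (w + 3)*(w + 4)*(w + 3)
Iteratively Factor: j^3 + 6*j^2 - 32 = (j + 4)*(j^2 + 2*j - 8) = (j - 2)*(j + 4)*(j + 4)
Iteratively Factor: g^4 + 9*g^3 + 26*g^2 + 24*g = (g + 2)*(g^3 + 7*g^2 + 12*g) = (g + 2)*(g + 3)*(g^2 + 4*g) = g*(g + 2)*(g + 3)*(g + 4)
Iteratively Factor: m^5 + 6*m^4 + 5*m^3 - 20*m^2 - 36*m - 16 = (m - 2)*(m^4 + 8*m^3 + 21*m^2 + 22*m + 8) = (m - 2)*(m + 1)*(m^3 + 7*m^2 + 14*m + 8) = (m - 2)*(m + 1)*(m + 2)*(m^2 + 5*m + 4) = (m - 2)*(m + 1)*(m + 2)*(m + 4)*(m + 1)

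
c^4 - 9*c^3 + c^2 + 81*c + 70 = (c - 7)*(c - 5)*(c + 1)*(c + 2)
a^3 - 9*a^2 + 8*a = a*(a - 8)*(a - 1)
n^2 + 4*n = n*(n + 4)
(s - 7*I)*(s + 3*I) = s^2 - 4*I*s + 21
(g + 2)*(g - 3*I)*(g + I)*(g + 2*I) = g^4 + 2*g^3 + 7*g^2 + 14*g + 6*I*g + 12*I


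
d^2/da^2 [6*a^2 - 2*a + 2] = 12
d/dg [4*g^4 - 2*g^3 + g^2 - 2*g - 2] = 16*g^3 - 6*g^2 + 2*g - 2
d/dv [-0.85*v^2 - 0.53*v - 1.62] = -1.7*v - 0.53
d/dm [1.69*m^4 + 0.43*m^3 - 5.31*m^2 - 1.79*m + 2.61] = 6.76*m^3 + 1.29*m^2 - 10.62*m - 1.79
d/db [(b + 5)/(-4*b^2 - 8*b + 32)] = (-b^2 - 2*b + 2*(b + 1)*(b + 5) + 8)/(4*(b^2 + 2*b - 8)^2)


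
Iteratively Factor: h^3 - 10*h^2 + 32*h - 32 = (h - 4)*(h^2 - 6*h + 8) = (h - 4)^2*(h - 2)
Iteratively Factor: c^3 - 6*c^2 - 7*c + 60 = (c - 5)*(c^2 - c - 12) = (c - 5)*(c - 4)*(c + 3)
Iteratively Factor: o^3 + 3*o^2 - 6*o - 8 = (o - 2)*(o^2 + 5*o + 4) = (o - 2)*(o + 1)*(o + 4)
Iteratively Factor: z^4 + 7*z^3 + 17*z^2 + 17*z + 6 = (z + 3)*(z^3 + 4*z^2 + 5*z + 2) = (z + 1)*(z + 3)*(z^2 + 3*z + 2) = (z + 1)*(z + 2)*(z + 3)*(z + 1)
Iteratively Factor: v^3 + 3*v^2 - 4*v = (v + 4)*(v^2 - v) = (v - 1)*(v + 4)*(v)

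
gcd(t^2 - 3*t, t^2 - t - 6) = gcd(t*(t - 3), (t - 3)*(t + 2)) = t - 3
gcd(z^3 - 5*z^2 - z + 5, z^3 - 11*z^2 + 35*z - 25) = z^2 - 6*z + 5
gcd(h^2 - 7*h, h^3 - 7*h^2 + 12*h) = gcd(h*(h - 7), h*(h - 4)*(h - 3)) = h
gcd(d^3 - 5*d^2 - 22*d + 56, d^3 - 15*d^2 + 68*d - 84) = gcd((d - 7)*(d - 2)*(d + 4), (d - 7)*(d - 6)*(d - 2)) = d^2 - 9*d + 14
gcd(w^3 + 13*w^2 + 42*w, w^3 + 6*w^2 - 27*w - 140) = w + 7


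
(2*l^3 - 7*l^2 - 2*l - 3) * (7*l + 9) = 14*l^4 - 31*l^3 - 77*l^2 - 39*l - 27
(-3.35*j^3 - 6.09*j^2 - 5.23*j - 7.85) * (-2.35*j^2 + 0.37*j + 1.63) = 7.8725*j^5 + 13.072*j^4 + 4.5767*j^3 + 6.5857*j^2 - 11.4294*j - 12.7955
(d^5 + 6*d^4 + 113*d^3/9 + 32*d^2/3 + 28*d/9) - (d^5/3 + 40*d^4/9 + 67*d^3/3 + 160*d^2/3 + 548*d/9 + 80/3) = 2*d^5/3 + 14*d^4/9 - 88*d^3/9 - 128*d^2/3 - 520*d/9 - 80/3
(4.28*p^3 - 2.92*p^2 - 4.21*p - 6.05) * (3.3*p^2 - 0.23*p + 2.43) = 14.124*p^5 - 10.6204*p^4 - 2.821*p^3 - 26.0923*p^2 - 8.8388*p - 14.7015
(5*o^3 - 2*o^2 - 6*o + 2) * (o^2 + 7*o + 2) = 5*o^5 + 33*o^4 - 10*o^3 - 44*o^2 + 2*o + 4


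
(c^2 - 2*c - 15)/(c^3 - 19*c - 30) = 1/(c + 2)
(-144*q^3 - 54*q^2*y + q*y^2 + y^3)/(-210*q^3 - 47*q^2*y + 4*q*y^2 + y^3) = (-24*q^2 - 5*q*y + y^2)/(-35*q^2 - 2*q*y + y^2)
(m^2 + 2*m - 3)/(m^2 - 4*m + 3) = (m + 3)/(m - 3)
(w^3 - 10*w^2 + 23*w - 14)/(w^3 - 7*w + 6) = (w - 7)/(w + 3)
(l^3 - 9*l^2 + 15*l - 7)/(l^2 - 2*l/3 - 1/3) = 3*(l^2 - 8*l + 7)/(3*l + 1)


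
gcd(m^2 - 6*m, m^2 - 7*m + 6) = m - 6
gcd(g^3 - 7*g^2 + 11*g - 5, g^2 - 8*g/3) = 1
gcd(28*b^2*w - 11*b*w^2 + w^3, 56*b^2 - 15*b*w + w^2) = -7*b + w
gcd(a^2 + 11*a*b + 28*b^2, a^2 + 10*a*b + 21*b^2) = a + 7*b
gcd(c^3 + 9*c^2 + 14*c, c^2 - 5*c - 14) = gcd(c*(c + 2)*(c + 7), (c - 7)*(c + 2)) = c + 2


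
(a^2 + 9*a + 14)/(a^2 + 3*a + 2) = (a + 7)/(a + 1)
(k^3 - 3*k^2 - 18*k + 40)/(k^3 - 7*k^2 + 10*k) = (k + 4)/k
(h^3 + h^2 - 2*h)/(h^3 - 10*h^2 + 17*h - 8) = h*(h + 2)/(h^2 - 9*h + 8)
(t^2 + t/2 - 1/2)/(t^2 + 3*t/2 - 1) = (t + 1)/(t + 2)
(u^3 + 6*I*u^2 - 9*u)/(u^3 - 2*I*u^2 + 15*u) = (u + 3*I)/(u - 5*I)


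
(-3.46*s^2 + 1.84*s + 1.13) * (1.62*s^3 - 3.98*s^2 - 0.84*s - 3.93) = -5.6052*s^5 + 16.7516*s^4 - 2.5862*s^3 + 7.5548*s^2 - 8.1804*s - 4.4409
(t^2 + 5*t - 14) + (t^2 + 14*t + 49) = 2*t^2 + 19*t + 35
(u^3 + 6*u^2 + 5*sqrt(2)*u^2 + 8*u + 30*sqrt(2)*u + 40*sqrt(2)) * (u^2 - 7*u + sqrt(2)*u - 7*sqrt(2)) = u^5 - u^4 + 6*sqrt(2)*u^4 - 24*u^3 - 6*sqrt(2)*u^3 - 204*sqrt(2)*u^2 - 66*u^2 - 336*sqrt(2)*u - 340*u - 560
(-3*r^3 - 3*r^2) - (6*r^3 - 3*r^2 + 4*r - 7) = -9*r^3 - 4*r + 7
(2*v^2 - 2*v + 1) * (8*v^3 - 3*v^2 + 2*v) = 16*v^5 - 22*v^4 + 18*v^3 - 7*v^2 + 2*v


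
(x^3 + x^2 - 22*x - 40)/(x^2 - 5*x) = x + 6 + 8/x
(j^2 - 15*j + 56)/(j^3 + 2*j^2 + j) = (j^2 - 15*j + 56)/(j*(j^2 + 2*j + 1))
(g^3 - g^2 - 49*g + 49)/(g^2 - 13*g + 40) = (g^3 - g^2 - 49*g + 49)/(g^2 - 13*g + 40)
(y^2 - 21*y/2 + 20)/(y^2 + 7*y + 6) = (y^2 - 21*y/2 + 20)/(y^2 + 7*y + 6)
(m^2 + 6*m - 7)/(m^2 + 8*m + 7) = (m - 1)/(m + 1)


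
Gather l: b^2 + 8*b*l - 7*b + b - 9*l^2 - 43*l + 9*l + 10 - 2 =b^2 - 6*b - 9*l^2 + l*(8*b - 34) + 8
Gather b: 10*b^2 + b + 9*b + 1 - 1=10*b^2 + 10*b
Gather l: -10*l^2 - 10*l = -10*l^2 - 10*l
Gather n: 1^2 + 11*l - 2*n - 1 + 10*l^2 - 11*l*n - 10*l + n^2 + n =10*l^2 + l + n^2 + n*(-11*l - 1)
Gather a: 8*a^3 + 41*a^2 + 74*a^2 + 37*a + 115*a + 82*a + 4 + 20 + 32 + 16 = 8*a^3 + 115*a^2 + 234*a + 72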